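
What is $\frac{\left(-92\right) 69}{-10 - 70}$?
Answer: $\frac{1587}{20} \approx 79.35$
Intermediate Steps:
$\frac{\left(-92\right) 69}{-10 - 70} = - \frac{6348}{-80} = \left(-6348\right) \left(- \frac{1}{80}\right) = \frac{1587}{20}$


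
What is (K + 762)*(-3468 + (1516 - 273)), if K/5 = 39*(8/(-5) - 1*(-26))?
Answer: -12282000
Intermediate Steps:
K = 4758 (K = 5*(39*(8/(-5) - 1*(-26))) = 5*(39*(8*(-⅕) + 26)) = 5*(39*(-8/5 + 26)) = 5*(39*(122/5)) = 5*(4758/5) = 4758)
(K + 762)*(-3468 + (1516 - 273)) = (4758 + 762)*(-3468 + (1516 - 273)) = 5520*(-3468 + 1243) = 5520*(-2225) = -12282000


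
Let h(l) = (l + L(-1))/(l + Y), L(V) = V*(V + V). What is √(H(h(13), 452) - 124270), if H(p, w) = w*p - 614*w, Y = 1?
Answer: 2*I*√4916093/7 ≈ 633.49*I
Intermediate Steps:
L(V) = 2*V² (L(V) = V*(2*V) = 2*V²)
h(l) = (2 + l)/(1 + l) (h(l) = (l + 2*(-1)²)/(l + 1) = (l + 2*1)/(1 + l) = (l + 2)/(1 + l) = (2 + l)/(1 + l))
H(p, w) = -614*w + p*w (H(p, w) = p*w - 614*w = -614*w + p*w)
√(H(h(13), 452) - 124270) = √(452*(-614 + (2 + 13)/(1 + 13)) - 124270) = √(452*(-614 + 15/14) - 124270) = √(452*(-8581/14) - 124270) = √(-1939306/7 - 124270) = √(-2809196/7) = 2*I*√4916093/7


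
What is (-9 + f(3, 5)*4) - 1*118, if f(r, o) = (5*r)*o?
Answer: 173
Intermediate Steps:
f(r, o) = 5*o*r
(-9 + f(3, 5)*4) - 1*118 = (-9 + (5*5*3)*4) - 1*118 = (-9 + 75*4) - 118 = (-9 + 300) - 118 = 291 - 118 = 173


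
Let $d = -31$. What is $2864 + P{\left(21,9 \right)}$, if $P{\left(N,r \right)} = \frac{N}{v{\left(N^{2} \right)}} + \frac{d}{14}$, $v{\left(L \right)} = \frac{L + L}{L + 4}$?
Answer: $\frac{60320}{21} \approx 2872.4$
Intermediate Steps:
$v{\left(L \right)} = \frac{2 L}{4 + L}$
$P{\left(N,r \right)} = - \frac{31}{14} + \frac{4 + N^{2}}{2 N}$ ($P{\left(N,r \right)} = \frac{N}{2 N^{2} \frac{1}{4 + N^{2}}} - \frac{31}{14} = N \frac{4 + N^{2}}{2 N^{2}} - \frac{31}{14} = \frac{4 + N^{2}}{2 N} - \frac{31}{14} = - \frac{31}{14} + \frac{4 + N^{2}}{2 N}$)
$2864 + P{\left(21,9 \right)} = 2864 + \left(- \frac{31}{14} + \frac{1}{2} \cdot 21 + \frac{2}{21}\right) = 2864 + \left(- \frac{31}{14} + \frac{21}{2} + 2 \cdot \frac{1}{21}\right) = 2864 + \left(- \frac{31}{14} + \frac{21}{2} + \frac{2}{21}\right) = 2864 + \frac{176}{21} = \frac{60320}{21}$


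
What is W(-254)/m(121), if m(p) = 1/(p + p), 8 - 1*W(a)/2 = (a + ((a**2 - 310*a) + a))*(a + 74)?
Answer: 12436209632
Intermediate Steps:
W(a) = 16 - 2*(74 + a)*(a**2 - 308*a) (W(a) = 16 - 2*(a + ((a**2 - 310*a) + a))*(a + 74) = 16 - 2*(a + (a**2 - 309*a))*(74 + a) = 16 - 2*(a**2 - 308*a)*(74 + a) = 16 - 2*(74 + a)*(a**2 - 308*a))
m(p) = 1/(2*p)
W(-254)/m(121) = (16 - 2*(-254)**3 + 468*(-254)**2 + 45584*(-254))/(((1/2)/121)) = (16 - 2*(-16387064) + 468*64516 - 11578336)/(((1/2)*(1/121))) = (16 + 32774128 + 30193488 - 11578336)/(1/242) = 51389296*242 = 12436209632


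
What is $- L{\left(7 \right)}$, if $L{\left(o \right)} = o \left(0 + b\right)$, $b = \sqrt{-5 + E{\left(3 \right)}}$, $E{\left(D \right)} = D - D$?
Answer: $- 7 i \sqrt{5} \approx - 15.652 i$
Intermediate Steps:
$E{\left(D \right)} = 0$
$b = i \sqrt{5}$ ($b = \sqrt{-5 + 0} = \sqrt{-5} = i \sqrt{5} \approx 2.2361 i$)
$L{\left(o \right)} = i o \sqrt{5}$ ($L{\left(o \right)} = o \left(0 + i \sqrt{5}\right) = o i \sqrt{5} = i o \sqrt{5}$)
$- L{\left(7 \right)} = - i 7 \sqrt{5} = - 7 i \sqrt{5}$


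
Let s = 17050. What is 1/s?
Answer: 1/17050 ≈ 5.8651e-5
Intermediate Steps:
1/s = 1/17050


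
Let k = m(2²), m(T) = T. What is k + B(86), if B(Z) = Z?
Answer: 90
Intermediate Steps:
k = 4 (k = 2² = 4)
k + B(86) = 4 + 86 = 90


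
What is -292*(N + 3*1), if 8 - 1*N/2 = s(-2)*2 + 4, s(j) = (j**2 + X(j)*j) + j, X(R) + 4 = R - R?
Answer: 8468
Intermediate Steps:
X(R) = -4 (X(R) = -4 + (R - R) = -4 + 0 = -4)
s(j) = j**2 - 3*j (s(j) = (j**2 - 4*j) + j = j**2 - 3*j)
N = -32 (N = 16 - 2*(-2*(-3 - 2)*2 + 4) = 16 - 2*(-2*(-5)*2 + 4) = 16 - 2*(10*2 + 4) = 16 - 2*(20 + 4) = 16 - 2*24 = 16 - 48 = -32)
-292*(N + 3*1) = -292*(-32 + 3*1) = -292*(-32 + 3) = -292*(-29) = 8468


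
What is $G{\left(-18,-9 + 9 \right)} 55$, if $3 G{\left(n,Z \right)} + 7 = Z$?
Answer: $- \frac{385}{3} \approx -128.33$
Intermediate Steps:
$G{\left(n,Z \right)} = - \frac{7}{3} + \frac{Z}{3}$
$G{\left(-18,-9 + 9 \right)} 55 = \left(- \frac{7}{3} + \frac{-9 + 9}{3}\right) 55 = \left(- \frac{7}{3} + \frac{1}{3} \cdot 0\right) 55 = \left(- \frac{7}{3} + 0\right) 55 = \left(- \frac{7}{3}\right) 55 = - \frac{385}{3}$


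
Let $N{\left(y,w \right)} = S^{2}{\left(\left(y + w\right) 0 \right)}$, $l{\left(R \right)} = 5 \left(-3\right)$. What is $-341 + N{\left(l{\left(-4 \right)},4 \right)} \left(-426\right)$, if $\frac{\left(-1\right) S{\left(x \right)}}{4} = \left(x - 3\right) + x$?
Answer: $-61685$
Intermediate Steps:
$l{\left(R \right)} = -15$
$S{\left(x \right)} = 12 - 8 x$ ($S{\left(x \right)} = - 4 \left(\left(x - 3\right) + x\right) = - 4 \left(\left(-3 + x\right) + x\right) = - 4 \left(-3 + 2 x\right) = 12 - 8 x$)
$N{\left(y,w \right)} = 144$ ($N{\left(y,w \right)} = \left(12 - 8 \left(y + w\right) 0\right)^{2} = \left(12 - 8 \left(w + y\right) 0\right)^{2} = \left(12 - 0\right)^{2} = \left(12 + 0\right)^{2} = 12^{2} = 144$)
$-341 + N{\left(l{\left(-4 \right)},4 \right)} \left(-426\right) = -341 + 144 \left(-426\right) = -341 - 61344 = -61685$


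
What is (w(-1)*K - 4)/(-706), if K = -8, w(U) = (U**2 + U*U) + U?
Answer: 6/353 ≈ 0.016997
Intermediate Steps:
w(U) = U + 2*U**2 (w(U) = (U**2 + U**2) + U = 2*U**2 + U = U + 2*U**2)
(w(-1)*K - 4)/(-706) = (-(1 + 2*(-1))*(-8) - 4)/(-706) = (-(1 - 2)*(-8) - 4)*(-1/706) = (-1*(-1)*(-8) - 4)*(-1/706) = (1*(-8) - 4)*(-1/706) = (-8 - 4)*(-1/706) = -12*(-1/706) = 6/353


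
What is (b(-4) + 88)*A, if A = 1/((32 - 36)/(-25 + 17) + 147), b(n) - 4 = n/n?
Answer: 186/295 ≈ 0.63051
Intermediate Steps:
b(n) = 5 (b(n) = 4 + n/n = 4 + 1 = 5)
A = 2/295 (A = 1/(-4/(-8) + 147) = 1/(-4*(-⅛) + 147) = 1/(½ + 147) = 1/(295/2) = 2/295 ≈ 0.0067797)
(b(-4) + 88)*A = (5 + 88)*(2/295) = 93*(2/295) = 186/295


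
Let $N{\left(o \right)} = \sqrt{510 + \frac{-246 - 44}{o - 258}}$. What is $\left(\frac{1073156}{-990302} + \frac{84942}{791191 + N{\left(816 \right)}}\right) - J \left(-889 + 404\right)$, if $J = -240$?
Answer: $- \frac{5033049103613170673397437}{43238890801002036077} - \frac{127413 \sqrt{4406495}}{87324656117027} \approx -1.164 \cdot 10^{5}$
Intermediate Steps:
$N{\left(o \right)} = \sqrt{510 - \frac{290}{-258 + o}}$
$\left(\frac{1073156}{-990302} + \frac{84942}{791191 + N{\left(816 \right)}}\right) - J \left(-889 + 404\right) = \left(\frac{1073156}{-990302} + \frac{84942}{791191 + \sqrt{510 - \frac{290}{-258 + 816}}}\right) - - 240 \left(-889 + 404\right) = \left(1073156 \left(- \frac{1}{990302}\right) + \frac{84942}{791191 + \sqrt{510 - \frac{290}{558}}}\right) - \left(-240\right) \left(-485\right) = \left(- \frac{536578}{495151} + \frac{84942}{791191 + \sqrt{510 - \frac{145}{279}}}\right) - 116400 = \left(- \frac{536578}{495151} + \frac{84942}{791191 + \sqrt{\frac{142145}{279}}}\right) - 116400 = \left(- \frac{536578}{495151} + \frac{84942}{791191 + \frac{\sqrt{4406495}}{93}}\right) - 116400 = - \frac{57636112978}{495151} + \frac{84942}{791191 + \frac{\sqrt{4406495}}{93}}$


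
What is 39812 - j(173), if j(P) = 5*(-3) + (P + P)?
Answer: 39481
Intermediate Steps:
j(P) = -15 + 2*P
39812 - j(173) = 39812 - (-15 + 2*173) = 39812 - (-15 + 346) = 39812 - 1*331 = 39812 - 331 = 39481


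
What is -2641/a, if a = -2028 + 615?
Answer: 2641/1413 ≈ 1.8691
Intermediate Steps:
a = -1413
-2641/a = -2641/(-1413) = -2641*(-1/1413) = 2641/1413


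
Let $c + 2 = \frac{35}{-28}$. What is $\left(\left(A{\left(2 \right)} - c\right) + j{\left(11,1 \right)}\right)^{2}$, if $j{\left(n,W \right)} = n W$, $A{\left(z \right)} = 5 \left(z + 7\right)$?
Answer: $\frac{56169}{16} \approx 3510.6$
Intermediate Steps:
$c = - \frac{13}{4}$ ($c = -2 + \frac{35}{-28} = -2 + 35 \left(- \frac{1}{28}\right) = -2 - \frac{5}{4} = - \frac{13}{4} \approx -3.25$)
$A{\left(z \right)} = 35 + 5 z$ ($A{\left(z \right)} = 5 \left(7 + z\right) = 35 + 5 z$)
$j{\left(n,W \right)} = W n$
$\left(\left(A{\left(2 \right)} - c\right) + j{\left(11,1 \right)}\right)^{2} = \left(\left(\left(35 + 5 \cdot 2\right) - - \frac{13}{4}\right) + 1 \cdot 11\right)^{2} = \left(\left(\left(35 + 10\right) + \frac{13}{4}\right) + 11\right)^{2} = \left(\left(45 + \frac{13}{4}\right) + 11\right)^{2} = \left(\frac{193}{4} + 11\right)^{2} = \left(\frac{237}{4}\right)^{2} = \frac{56169}{16}$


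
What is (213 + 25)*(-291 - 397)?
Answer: -163744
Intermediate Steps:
(213 + 25)*(-291 - 397) = 238*(-688) = -163744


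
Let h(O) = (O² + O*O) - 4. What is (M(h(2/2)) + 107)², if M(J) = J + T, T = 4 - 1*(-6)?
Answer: 13225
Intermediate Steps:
T = 10 (T = 4 + 6 = 10)
h(O) = -4 + 2*O² (h(O) = (O² + O²) - 4 = 2*O² - 4 = -4 + 2*O²)
M(J) = 10 + J (M(J) = J + 10 = 10 + J)
(M(h(2/2)) + 107)² = ((10 + (-4 + 2*(2/2)²)) + 107)² = ((10 + (-4 + 2*(2*(½))²)) + 107)² = ((10 + (-4 + 2*1²)) + 107)² = ((10 + (-4 + 2*1)) + 107)² = ((10 + (-4 + 2)) + 107)² = ((10 - 2) + 107)² = (8 + 107)² = 115² = 13225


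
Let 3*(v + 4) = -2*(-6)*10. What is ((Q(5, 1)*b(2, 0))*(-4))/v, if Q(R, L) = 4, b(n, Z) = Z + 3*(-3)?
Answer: 4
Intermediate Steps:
v = 36 (v = -4 + (-2*(-6)*10)/3 = -4 + (12*10)/3 = -4 + (⅓)*120 = -4 + 40 = 36)
b(n, Z) = -9 + Z (b(n, Z) = Z - 9 = -9 + Z)
((Q(5, 1)*b(2, 0))*(-4))/v = ((4*(-9 + 0))*(-4))/36 = ((4*(-9))*(-4))*(1/36) = -36*(-4)*(1/36) = 144*(1/36) = 4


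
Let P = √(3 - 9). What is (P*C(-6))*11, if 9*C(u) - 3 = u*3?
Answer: -55*I*√6/3 ≈ -44.907*I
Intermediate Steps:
P = I*√6 (P = √(-6) = I*√6 ≈ 2.4495*I)
C(u) = ⅓ + u/3 (C(u) = ⅓ + (u*3)/9 = ⅓ + (3*u)/9 = ⅓ + u/3)
(P*C(-6))*11 = ((I*√6)*(⅓ + (⅓)*(-6)))*11 = ((I*√6)*(⅓ - 2))*11 = ((I*√6)*(-5/3))*11 = -5*I*√6/3*11 = -55*I*√6/3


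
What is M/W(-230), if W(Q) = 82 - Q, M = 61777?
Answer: 61777/312 ≈ 198.00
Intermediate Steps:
M/W(-230) = 61777/(82 - 1*(-230)) = 61777/(82 + 230) = 61777/312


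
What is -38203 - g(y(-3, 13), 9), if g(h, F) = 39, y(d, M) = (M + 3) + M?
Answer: -38242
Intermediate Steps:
y(d, M) = 3 + 2*M (y(d, M) = (3 + M) + M = 3 + 2*M)
-38203 - g(y(-3, 13), 9) = -38203 - 1*39 = -38203 - 39 = -38242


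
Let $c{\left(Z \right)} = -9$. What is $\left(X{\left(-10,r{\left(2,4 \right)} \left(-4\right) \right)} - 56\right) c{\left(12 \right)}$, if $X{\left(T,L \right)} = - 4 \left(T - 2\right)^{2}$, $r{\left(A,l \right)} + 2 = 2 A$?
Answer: $5688$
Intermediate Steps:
$r{\left(A,l \right)} = -2 + 2 A$
$X{\left(T,L \right)} = - 4 \left(-2 + T\right)^{2}$
$\left(X{\left(-10,r{\left(2,4 \right)} \left(-4\right) \right)} - 56\right) c{\left(12 \right)} = \left(- 4 \left(-2 - 10\right)^{2} - 56\right) \left(-9\right) = \left(- 4 \left(-12\right)^{2} - 56\right) \left(-9\right) = \left(\left(-4\right) 144 - 56\right) \left(-9\right) = \left(-576 - 56\right) \left(-9\right) = \left(-632\right) \left(-9\right) = 5688$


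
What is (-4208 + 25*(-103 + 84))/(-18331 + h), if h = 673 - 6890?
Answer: 4683/24548 ≈ 0.19077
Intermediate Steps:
h = -6217
(-4208 + 25*(-103 + 84))/(-18331 + h) = (-4208 + 25*(-103 + 84))/(-18331 - 6217) = (-4208 + 25*(-19))/(-24548) = (-4208 - 475)*(-1/24548) = -4683*(-1/24548) = 4683/24548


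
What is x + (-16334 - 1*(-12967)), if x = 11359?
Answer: 7992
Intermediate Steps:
x + (-16334 - 1*(-12967)) = 11359 + (-16334 - 1*(-12967)) = 11359 + (-16334 + 12967) = 11359 - 3367 = 7992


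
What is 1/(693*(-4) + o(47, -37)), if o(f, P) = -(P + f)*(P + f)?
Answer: -1/2872 ≈ -0.00034819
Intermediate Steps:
o(f, P) = -(P + f)²
1/(693*(-4) + o(47, -37)) = 1/(693*(-4) - (-37 + 47)²) = 1/(-2772 - 1*10²) = 1/(-2772 - 1*100) = 1/(-2772 - 100) = 1/(-2872) = -1/2872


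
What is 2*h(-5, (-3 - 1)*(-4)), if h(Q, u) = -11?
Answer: -22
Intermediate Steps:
2*h(-5, (-3 - 1)*(-4)) = 2*(-11) = -22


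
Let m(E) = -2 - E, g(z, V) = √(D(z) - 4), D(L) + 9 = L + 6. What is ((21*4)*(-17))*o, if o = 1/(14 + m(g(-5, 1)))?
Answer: -1428/13 - 238*I*√3/13 ≈ -109.85 - 31.71*I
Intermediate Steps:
D(L) = -3 + L (D(L) = -9 + (L + 6) = -9 + (6 + L) = -3 + L)
g(z, V) = √(-7 + z) (g(z, V) = √((-3 + z) - 4) = √(-7 + z))
o = 1/(12 - 2*I*√3) (o = 1/(14 + (-2 - √(-7 - 5))) = 1/(14 + (-2 - √(-12))) = 1/(14 + (-2 - 2*I*√3)) = 1/(12 - 2*I*√3) ≈ 0.076923 + 0.022206*I)
((21*4)*(-17))*o = ((21*4)*(-17))*(1/13 + I*√3/78) = (84*(-17))*(1/13 + I*√3/78) = -1428*(1/13 + I*√3/78) = -1428/13 - 238*I*√3/13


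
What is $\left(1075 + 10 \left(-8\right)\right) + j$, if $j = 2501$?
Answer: $3496$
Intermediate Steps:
$\left(1075 + 10 \left(-8\right)\right) + j = \left(1075 + 10 \left(-8\right)\right) + 2501 = \left(1075 - 80\right) + 2501 = 995 + 2501 = 3496$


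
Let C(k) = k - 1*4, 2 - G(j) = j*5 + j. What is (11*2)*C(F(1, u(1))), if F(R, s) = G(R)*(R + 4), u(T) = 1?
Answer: -528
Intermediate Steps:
G(j) = 2 - 6*j (G(j) = 2 - (j*5 + j) = 2 - (5*j + j) = 2 - 6*j)
F(R, s) = (2 - 6*R)*(4 + R) (F(R, s) = (2 - 6*R)*(R + 4) = (2 - 6*R)*(4 + R))
C(k) = -4 + k (C(k) = k - 4 = -4 + k)
(11*2)*C(F(1, u(1))) = (11*2)*(-4 + (8 - 22*1 - 6*1²)) = 22*(-4 + (8 - 22 - 6*1)) = 22*(-4 + (8 - 22 - 6)) = 22*(-4 - 20) = 22*(-24) = -528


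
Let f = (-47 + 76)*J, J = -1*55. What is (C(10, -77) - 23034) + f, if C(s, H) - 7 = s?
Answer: -24612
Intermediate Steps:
C(s, H) = 7 + s
J = -55
f = -1595 (f = (-47 + 76)*(-55) = 29*(-55) = -1595)
(C(10, -77) - 23034) + f = ((7 + 10) - 23034) - 1595 = (17 - 23034) - 1595 = -23017 - 1595 = -24612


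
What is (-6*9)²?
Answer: 2916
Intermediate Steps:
(-6*9)² = (-54)² = 2916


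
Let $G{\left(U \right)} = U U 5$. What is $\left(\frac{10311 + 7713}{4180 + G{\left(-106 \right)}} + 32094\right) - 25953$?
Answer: $\frac{15445366}{2515} \approx 6141.3$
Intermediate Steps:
$G{\left(U \right)} = 5 U^{2}$ ($G{\left(U \right)} = U^{2} \cdot 5 = 5 U^{2}$)
$\left(\frac{10311 + 7713}{4180 + G{\left(-106 \right)}} + 32094\right) - 25953 = \left(\frac{10311 + 7713}{4180 + 5 \left(-106\right)^{2}} + 32094\right) - 25953 = \left(\frac{18024}{4180 + 5 \cdot 11236} + 32094\right) - 25953 = \left(\frac{18024}{4180 + 56180} + 32094\right) - 25953 = \left(\frac{18024}{60360} + 32094\right) - 25953 = \left(18024 \cdot \frac{1}{60360} + 32094\right) - 25953 = \left(\frac{751}{2515} + 32094\right) - 25953 = \frac{80717161}{2515} - 25953 = \frac{15445366}{2515}$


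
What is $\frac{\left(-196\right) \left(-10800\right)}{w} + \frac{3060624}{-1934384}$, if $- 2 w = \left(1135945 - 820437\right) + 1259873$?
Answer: $- \frac{271063687503}{63487329173} \approx -4.2696$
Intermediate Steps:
$w = - \frac{1575381}{2}$ ($w = - \frac{\left(1135945 - 820437\right) + 1259873}{2} = - \frac{315508 + 1259873}{2} = \left(- \frac{1}{2}\right) 1575381 = - \frac{1575381}{2} \approx -7.8769 \cdot 10^{5}$)
$\frac{\left(-196\right) \left(-10800\right)}{w} + \frac{3060624}{-1934384} = \frac{\left(-196\right) \left(-10800\right)}{- \frac{1575381}{2}} + \frac{3060624}{-1934384} = 2116800 \left(- \frac{2}{1575381}\right) + 3060624 \left(- \frac{1}{1934384}\right) = - \frac{1411200}{525127} - \frac{191289}{120899} = - \frac{271063687503}{63487329173}$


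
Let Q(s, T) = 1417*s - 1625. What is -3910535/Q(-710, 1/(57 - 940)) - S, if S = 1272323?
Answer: -256421922990/201539 ≈ -1.2723e+6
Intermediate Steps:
Q(s, T) = -1625 + 1417*s
-3910535/Q(-710, 1/(57 - 940)) - S = -3910535/(-1625 + 1417*(-710)) - 1*1272323 = -3910535/(-1625 - 1006070) - 1272323 = -3910535/(-1007695) - 1272323 = -3910535*(-1/1007695) - 1272323 = 782107/201539 - 1272323 = -256421922990/201539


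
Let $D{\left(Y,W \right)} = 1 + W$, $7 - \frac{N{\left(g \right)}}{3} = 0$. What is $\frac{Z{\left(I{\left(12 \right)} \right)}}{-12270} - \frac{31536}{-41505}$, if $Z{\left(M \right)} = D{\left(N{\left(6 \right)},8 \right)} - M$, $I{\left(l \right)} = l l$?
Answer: $\frac{8723331}{11317030} \approx 0.77081$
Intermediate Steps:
$I{\left(l \right)} = l^{2}$
$N{\left(g \right)} = 21$ ($N{\left(g \right)} = 21 - 0 = 21 + 0 = 21$)
$Z{\left(M \right)} = 9 - M$ ($Z{\left(M \right)} = \left(1 + 8\right) - M = 9 - M$)
$\frac{Z{\left(I{\left(12 \right)} \right)}}{-12270} - \frac{31536}{-41505} = \frac{9 - 12^{2}}{-12270} - \frac{31536}{-41505} = \left(9 - 144\right) \left(- \frac{1}{12270}\right) - - \frac{10512}{13835} = \left(9 - 144\right) \left(- \frac{1}{12270}\right) + \frac{10512}{13835} = \left(-135\right) \left(- \frac{1}{12270}\right) + \frac{10512}{13835} = \frac{9}{818} + \frac{10512}{13835} = \frac{8723331}{11317030}$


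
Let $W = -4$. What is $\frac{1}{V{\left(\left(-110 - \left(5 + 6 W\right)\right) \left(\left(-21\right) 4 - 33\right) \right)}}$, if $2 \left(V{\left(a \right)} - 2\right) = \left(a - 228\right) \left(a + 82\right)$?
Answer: $\frac{2}{111785455} \approx 1.7891 \cdot 10^{-8}$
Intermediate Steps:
$V{\left(a \right)} = 2 + \frac{\left(-228 + a\right) \left(82 + a\right)}{2}$ ($V{\left(a \right)} = 2 + \frac{\left(a - 228\right) \left(a + 82\right)}{2} = 2 + \frac{\left(-228 + a\right) \left(82 + a\right)}{2}$)
$\frac{1}{V{\left(\left(-110 - \left(5 + 6 W\right)\right) \left(\left(-21\right) 4 - 33\right) \right)}} = \frac{1}{-9346 + \frac{\left(\left(-110 - -19\right) \left(\left(-21\right) 4 - 33\right)\right)^{2}}{2} - 73 \left(-110 - -19\right) \left(\left(-21\right) 4 - 33\right)} = \frac{1}{-9346 + \frac{\left(\left(-110 + \left(24 - 5\right)\right) \left(-84 - 33\right)\right)^{2}}{2} - 73 \left(-110 + \left(24 - 5\right)\right) \left(-84 - 33\right)} = \frac{1}{-9346 + \frac{\left(\left(-110 + 19\right) \left(-117\right)\right)^{2}}{2} - 73 \left(-110 + 19\right) \left(-117\right)} = \frac{1}{-9346 + \frac{\left(\left(-91\right) \left(-117\right)\right)^{2}}{2} - 73 \left(\left(-91\right) \left(-117\right)\right)} = \frac{1}{-9346 + \frac{10647^{2}}{2} - 777231} = \frac{1}{-9346 + \frac{1}{2} \cdot 113358609 - 777231} = \frac{1}{-9346 + \frac{113358609}{2} - 777231} = \frac{1}{\frac{111785455}{2}} = \frac{2}{111785455}$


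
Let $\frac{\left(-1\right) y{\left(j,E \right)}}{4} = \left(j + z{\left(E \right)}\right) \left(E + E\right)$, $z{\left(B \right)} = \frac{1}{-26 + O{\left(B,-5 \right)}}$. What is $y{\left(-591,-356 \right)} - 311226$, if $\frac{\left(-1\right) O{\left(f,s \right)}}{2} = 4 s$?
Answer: $- \frac{13959334}{7} \approx -1.9942 \cdot 10^{6}$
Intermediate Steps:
$O{\left(f,s \right)} = - 8 s$ ($O{\left(f,s \right)} = - 2 \cdot 4 s = - 8 s$)
$z{\left(B \right)} = \frac{1}{14}$ ($z{\left(B \right)} = \frac{1}{-26 - -40} = \frac{1}{-26 + 40} = \frac{1}{14}$)
$y{\left(j,E \right)} = - 8 E \left(\frac{1}{14} + j\right)$ ($y{\left(j,E \right)} = - 4 \left(j + \frac{1}{14}\right) \left(E + E\right) = - 4 \left(\frac{1}{14} + j\right) 2 E = - 4 \cdot 2 E \left(\frac{1}{14} + j\right) = - 8 E \left(\frac{1}{14} + j\right)$)
$y{\left(-591,-356 \right)} - 311226 = \left(- \frac{4}{7}\right) \left(-356\right) \left(1 + 14 \left(-591\right)\right) - 311226 = \left(- \frac{4}{7}\right) \left(-356\right) \left(1 - 8274\right) - 311226 = \left(- \frac{4}{7}\right) \left(-356\right) \left(-8273\right) - 311226 = - \frac{11780752}{7} - 311226 = - \frac{13959334}{7}$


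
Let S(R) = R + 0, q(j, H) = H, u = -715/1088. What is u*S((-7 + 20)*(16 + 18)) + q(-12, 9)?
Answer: -9007/32 ≈ -281.47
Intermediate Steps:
u = -715/1088 (u = -715*1/1088 = -715/1088 ≈ -0.65717)
S(R) = R
u*S((-7 + 20)*(16 + 18)) + q(-12, 9) = -715*(-7 + 20)*(16 + 18)/1088 + 9 = -9295*34/1088 + 9 = -715/1088*442 + 9 = -9295/32 + 9 = -9007/32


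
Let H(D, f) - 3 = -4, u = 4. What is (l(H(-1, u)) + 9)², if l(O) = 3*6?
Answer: 729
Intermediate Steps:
H(D, f) = -1 (H(D, f) = 3 - 4 = -1)
l(O) = 18
(l(H(-1, u)) + 9)² = (18 + 9)² = 27² = 729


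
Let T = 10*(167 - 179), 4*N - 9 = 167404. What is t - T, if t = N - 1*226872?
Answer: -739595/4 ≈ -1.8490e+5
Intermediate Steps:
N = 167413/4 (N = 9/4 + (¼)*167404 = 9/4 + 41851 = 167413/4 ≈ 41853.)
T = -120 (T = 10*(-12) = -120)
t = -740075/4 (t = 167413/4 - 1*226872 = 167413/4 - 226872 = -740075/4 ≈ -1.8502e+5)
t - T = -740075/4 - 1*(-120) = -740075/4 + 120 = -739595/4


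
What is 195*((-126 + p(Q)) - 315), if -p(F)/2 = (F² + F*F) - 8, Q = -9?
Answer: -146055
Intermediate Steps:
p(F) = 16 - 4*F² (p(F) = -2*((F² + F*F) - 8) = -2*((F² + F²) - 8) = -2*(2*F² - 8) = -2*(-8 + 2*F²) = 16 - 4*F²)
195*((-126 + p(Q)) - 315) = 195*((-126 + (16 - 4*(-9)²)) - 315) = 195*((-126 + (16 - 4*81)) - 315) = 195*((-126 + (16 - 324)) - 315) = 195*((-126 - 308) - 315) = 195*(-434 - 315) = 195*(-749) = -146055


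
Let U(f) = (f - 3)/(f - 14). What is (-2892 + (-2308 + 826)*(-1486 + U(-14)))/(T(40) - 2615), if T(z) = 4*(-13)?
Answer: -10259481/12446 ≈ -824.32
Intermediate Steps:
T(z) = -52
U(f) = (-3 + f)/(-14 + f)
(-2892 + (-2308 + 826)*(-1486 + U(-14)))/(T(40) - 2615) = (-2892 + (-2308 + 826)*(-1486 + (-3 - 14)/(-14 - 14)))/(-52 - 2615) = (-2892 - 1482*(-1486 - 17/(-28)))/(-2667) = (-2892 - 1482*(-1486 - 1/28*(-17)))*(-1/2667) = (-2892 - 1482*(-1486 + 17/28))*(-1/2667) = (-2892 - 1482*(-41591/28))*(-1/2667) = (-2892 + 30818931/14)*(-1/2667) = (30778443/14)*(-1/2667) = -10259481/12446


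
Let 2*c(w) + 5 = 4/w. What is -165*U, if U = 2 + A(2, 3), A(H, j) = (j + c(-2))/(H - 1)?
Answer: -495/2 ≈ -247.50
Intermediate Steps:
c(w) = -5/2 + 2/w (c(w) = -5/2 + (4/w)/2 = -5/2 + 2/w)
A(H, j) = (-7/2 + j)/(-1 + H) (A(H, j) = (j + (-5/2 + 2/(-2)))/(H - 1) = (j + (-5/2 + 2*(-½)))/(-1 + H) = (j + (-5/2 - 1))/(-1 + H) = (j - 7/2)/(-1 + H) = (-7/2 + j)/(-1 + H))
U = 3/2 (U = 2 + (-7/2 + 3)/(-1 + 2) = 2 - ½/1 = 2 + 1*(-½) = 2 - ½ = 3/2 ≈ 1.5000)
-165*U = -165*3/2 = -495/2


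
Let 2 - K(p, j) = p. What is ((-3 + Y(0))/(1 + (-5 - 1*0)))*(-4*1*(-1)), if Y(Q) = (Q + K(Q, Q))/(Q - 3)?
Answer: 11/3 ≈ 3.6667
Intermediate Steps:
K(p, j) = 2 - p
Y(Q) = 2/(-3 + Q) (Y(Q) = (Q + (2 - Q))/(Q - 3) = 2/(-3 + Q))
((-3 + Y(0))/(1 + (-5 - 1*0)))*(-4*1*(-1)) = ((-3 + 2/(-3 + 0))/(1 + (-5 - 1*0)))*(-4*1*(-1)) = ((-3 + 2/(-3))/(1 + (-5 + 0)))*(-4*(-1)) = ((-3 + 2*(-1/3))/(1 - 5))*4 = ((-3 - 2/3)/(-4))*4 = -11/3*(-1/4)*4 = (11/12)*4 = 11/3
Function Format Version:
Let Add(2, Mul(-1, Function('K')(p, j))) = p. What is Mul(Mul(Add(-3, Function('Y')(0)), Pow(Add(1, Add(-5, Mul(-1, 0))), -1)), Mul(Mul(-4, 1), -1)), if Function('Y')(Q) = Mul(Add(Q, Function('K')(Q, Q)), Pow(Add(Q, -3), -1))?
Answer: Rational(11, 3) ≈ 3.6667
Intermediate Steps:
Function('K')(p, j) = Add(2, Mul(-1, p))
Function('Y')(Q) = Mul(2, Pow(Add(-3, Q), -1)) (Function('Y')(Q) = Mul(Add(Q, Add(2, Mul(-1, Q))), Pow(Add(Q, -3), -1)) = Mul(2, Pow(Add(-3, Q), -1)))
Mul(Mul(Add(-3, Function('Y')(0)), Pow(Add(1, Add(-5, Mul(-1, 0))), -1)), Mul(Mul(-4, 1), -1)) = Mul(Mul(Add(-3, Mul(2, Pow(Add(-3, 0), -1))), Pow(Add(1, Add(-5, Mul(-1, 0))), -1)), Mul(Mul(-4, 1), -1)) = Mul(Mul(Add(-3, Mul(2, Pow(-3, -1))), Pow(Add(1, Add(-5, 0)), -1)), Mul(-4, -1)) = Mul(Mul(Add(-3, Mul(2, Rational(-1, 3))), Pow(Add(1, -5), -1)), 4) = Mul(Mul(Add(-3, Rational(-2, 3)), Pow(-4, -1)), 4) = Mul(Mul(Rational(-11, 3), Rational(-1, 4)), 4) = Mul(Rational(11, 12), 4) = Rational(11, 3)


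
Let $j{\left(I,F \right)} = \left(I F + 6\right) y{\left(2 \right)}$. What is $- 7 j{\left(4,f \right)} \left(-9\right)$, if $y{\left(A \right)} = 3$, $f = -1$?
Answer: $378$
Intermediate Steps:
$j{\left(I,F \right)} = 18 + 3 F I$ ($j{\left(I,F \right)} = \left(I F + 6\right) 3 = \left(F I + 6\right) 3 = \left(6 + F I\right) 3 = 18 + 3 F I$)
$- 7 j{\left(4,f \right)} \left(-9\right) = - 7 \left(18 + 3 \left(-1\right) 4\right) \left(-9\right) = - 7 \left(18 - 12\right) \left(-9\right) = \left(-7\right) 6 \left(-9\right) = \left(-42\right) \left(-9\right) = 378$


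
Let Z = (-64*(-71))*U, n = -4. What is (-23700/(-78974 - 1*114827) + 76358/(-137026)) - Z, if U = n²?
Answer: -1845815178197/25387931 ≈ -72704.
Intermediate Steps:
U = 16 (U = (-4)² = 16)
Z = 72704 (Z = -64*(-71)*16 = 4544*16 = 72704)
(-23700/(-78974 - 1*114827) + 76358/(-137026)) - Z = (-23700/(-78974 - 1*114827) + 76358/(-137026)) - 1*72704 = (-23700/(-78974 - 114827) + 76358*(-1/137026)) - 72704 = (-23700/(-193801) - 73/131) - 72704 = (-23700*(-1/193801) - 73/131) - 72704 = (23700/193801 - 73/131) - 72704 = -11042773/25387931 - 72704 = -1845815178197/25387931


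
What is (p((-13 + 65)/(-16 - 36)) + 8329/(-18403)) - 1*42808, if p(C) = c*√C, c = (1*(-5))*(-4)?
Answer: -787803953/18403 + 20*I ≈ -42808.0 + 20.0*I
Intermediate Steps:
c = 20 (c = -5*(-4) = 20)
p(C) = 20*√C
(p((-13 + 65)/(-16 - 36)) + 8329/(-18403)) - 1*42808 = (20*√((-13 + 65)/(-16 - 36)) + 8329/(-18403)) - 1*42808 = (20*√(52/(-52)) + 8329*(-1/18403)) - 42808 = (20*√(52*(-1/52)) - 8329/18403) - 42808 = (20*√(-1) - 8329/18403) - 42808 = (20*I - 8329/18403) - 42808 = (-8329/18403 + 20*I) - 42808 = -787803953/18403 + 20*I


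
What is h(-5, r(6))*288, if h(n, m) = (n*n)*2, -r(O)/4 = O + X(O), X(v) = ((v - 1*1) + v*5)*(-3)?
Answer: 14400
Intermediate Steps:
X(v) = 3 - 18*v (X(v) = ((v - 1) + 5*v)*(-3) = ((-1 + v) + 5*v)*(-3) = (-1 + 6*v)*(-3) = 3 - 18*v)
r(O) = -12 + 68*O (r(O) = -4*(O + (3 - 18*O)) = -4*(3 - 17*O) = -12 + 68*O)
h(n, m) = 2*n² (h(n, m) = n²*2 = 2*n²)
h(-5, r(6))*288 = (2*(-5)²)*288 = (2*25)*288 = 50*288 = 14400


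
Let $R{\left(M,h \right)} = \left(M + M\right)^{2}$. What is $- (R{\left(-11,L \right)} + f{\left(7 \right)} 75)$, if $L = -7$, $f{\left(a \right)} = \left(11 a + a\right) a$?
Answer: $-44584$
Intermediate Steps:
$f{\left(a \right)} = 12 a^{2}$ ($f{\left(a \right)} = 12 a a = 12 a^{2}$)
$R{\left(M,h \right)} = 4 M^{2}$ ($R{\left(M,h \right)} = \left(2 M\right)^{2} = 4 M^{2}$)
$- (R{\left(-11,L \right)} + f{\left(7 \right)} 75) = - (4 \left(-11\right)^{2} + 12 \cdot 7^{2} \cdot 75) = - (4 \cdot 121 + 12 \cdot 49 \cdot 75) = - (484 + 588 \cdot 75) = - (484 + 44100) = \left(-1\right) 44584 = -44584$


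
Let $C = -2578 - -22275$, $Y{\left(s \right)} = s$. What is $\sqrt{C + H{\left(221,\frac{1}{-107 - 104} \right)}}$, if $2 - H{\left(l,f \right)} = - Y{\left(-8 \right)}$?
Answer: $\sqrt{19691} \approx 140.32$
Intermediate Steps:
$H{\left(l,f \right)} = -6$ ($H{\left(l,f \right)} = 2 - \left(-1\right) \left(-8\right) = 2 - 8 = -6$)
$C = 19697$ ($C = -2578 + 22275 = 19697$)
$\sqrt{C + H{\left(221,\frac{1}{-107 - 104} \right)}} = \sqrt{19697 - 6} = \sqrt{19691}$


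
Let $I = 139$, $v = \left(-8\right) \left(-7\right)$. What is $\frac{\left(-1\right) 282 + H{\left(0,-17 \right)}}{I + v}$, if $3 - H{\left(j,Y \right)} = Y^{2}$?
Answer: $- \frac{568}{195} \approx -2.9128$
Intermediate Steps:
$H{\left(j,Y \right)} = 3 - Y^{2}$
$v = 56$
$\frac{\left(-1\right) 282 + H{\left(0,-17 \right)}}{I + v} = \frac{\left(-1\right) 282 + \left(3 - \left(-17\right)^{2}\right)}{139 + 56} = \frac{-282 + \left(3 - 289\right)}{195} = \left(-282 + \left(3 - 289\right)\right) \frac{1}{195} = \left(-282 - 286\right) \frac{1}{195} = \left(-568\right) \frac{1}{195} = - \frac{568}{195}$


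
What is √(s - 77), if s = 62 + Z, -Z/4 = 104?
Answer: I*√431 ≈ 20.761*I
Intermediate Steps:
Z = -416 (Z = -4*104 = -416)
s = -354 (s = 62 - 416 = -354)
√(s - 77) = √(-354 - 77) = √(-431) = I*√431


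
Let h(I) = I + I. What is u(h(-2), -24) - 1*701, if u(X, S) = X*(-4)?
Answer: -685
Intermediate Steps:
h(I) = 2*I
u(X, S) = -4*X
u(h(-2), -24) - 1*701 = -8*(-2) - 1*701 = -4*(-4) - 701 = 16 - 701 = -685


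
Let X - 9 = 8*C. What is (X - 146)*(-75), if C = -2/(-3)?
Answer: 9875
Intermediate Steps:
C = 2/3 (C = -2*(-1/3) = 2/3 ≈ 0.66667)
X = 43/3 (X = 9 + 8*(2/3) = 9 + 16/3 = 43/3 ≈ 14.333)
(X - 146)*(-75) = (43/3 - 146)*(-75) = -395/3*(-75) = 9875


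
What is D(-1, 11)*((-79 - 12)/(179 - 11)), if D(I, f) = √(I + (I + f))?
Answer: -13/8 ≈ -1.6250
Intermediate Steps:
D(I, f) = √(f + 2*I)
D(-1, 11)*((-79 - 12)/(179 - 11)) = √(11 + 2*(-1))*((-79 - 12)/(179 - 11)) = √(11 - 2)*(-91/168) = √9*(-91*1/168) = 3*(-13/24) = -13/8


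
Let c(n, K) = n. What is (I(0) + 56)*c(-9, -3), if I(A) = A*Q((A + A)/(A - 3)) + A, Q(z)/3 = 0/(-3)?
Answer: -504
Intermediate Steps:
Q(z) = 0 (Q(z) = 3*(0/(-3)) = 3*(0*(-1/3)) = 3*0 = 0)
I(A) = A (I(A) = A*0 + A = 0 + A = A)
(I(0) + 56)*c(-9, -3) = (0 + 56)*(-9) = 56*(-9) = -504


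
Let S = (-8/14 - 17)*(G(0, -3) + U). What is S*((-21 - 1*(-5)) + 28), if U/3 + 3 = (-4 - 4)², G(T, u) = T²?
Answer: -270108/7 ≈ -38587.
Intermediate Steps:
U = 183 (U = -9 + 3*(-4 - 4)² = -9 + 3*(-8)² = -9 + 3*64 = -9 + 192 = 183)
S = -22509/7 (S = (-8/14 - 17)*(0² + 183) = (-8*1/14 - 17)*(0 + 183) = (-4/7 - 17)*183 = -123/7*183 = -22509/7 ≈ -3215.6)
S*((-21 - 1*(-5)) + 28) = -22509*((-21 - 1*(-5)) + 28)/7 = -22509*((-21 + 5) + 28)/7 = -22509*(-16 + 28)/7 = -22509/7*12 = -270108/7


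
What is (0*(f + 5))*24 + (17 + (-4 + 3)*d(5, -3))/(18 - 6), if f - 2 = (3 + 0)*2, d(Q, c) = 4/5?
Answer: 27/20 ≈ 1.3500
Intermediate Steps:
d(Q, c) = ⅘ (d(Q, c) = 4*(⅕) = ⅘)
f = 8 (f = 2 + (3 + 0)*2 = 2 + 3*2 = 2 + 6 = 8)
(0*(f + 5))*24 + (17 + (-4 + 3)*d(5, -3))/(18 - 6) = (0*(8 + 5))*24 + (17 + (-4 + 3)*(⅘))/(18 - 6) = (0*13)*24 + (17 - 1*⅘)/12 = 0*24 + (17 - ⅘)*(1/12) = 0 + (81/5)*(1/12) = 0 + 27/20 = 27/20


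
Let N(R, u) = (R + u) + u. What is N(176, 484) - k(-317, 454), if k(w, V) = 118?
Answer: 1026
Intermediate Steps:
N(R, u) = R + 2*u
N(176, 484) - k(-317, 454) = (176 + 2*484) - 1*118 = (176 + 968) - 118 = 1144 - 118 = 1026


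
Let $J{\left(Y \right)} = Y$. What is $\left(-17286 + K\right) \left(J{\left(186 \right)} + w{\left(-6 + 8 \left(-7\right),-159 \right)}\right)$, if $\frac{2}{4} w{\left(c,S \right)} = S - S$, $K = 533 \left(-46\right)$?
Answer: $-7775544$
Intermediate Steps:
$K = -24518$
$w{\left(c,S \right)} = 0$ ($w{\left(c,S \right)} = 2 \left(S - S\right) = 2 \cdot 0 = 0$)
$\left(-17286 + K\right) \left(J{\left(186 \right)} + w{\left(-6 + 8 \left(-7\right),-159 \right)}\right) = \left(-17286 - 24518\right) \left(186 + 0\right) = \left(-41804\right) 186 = -7775544$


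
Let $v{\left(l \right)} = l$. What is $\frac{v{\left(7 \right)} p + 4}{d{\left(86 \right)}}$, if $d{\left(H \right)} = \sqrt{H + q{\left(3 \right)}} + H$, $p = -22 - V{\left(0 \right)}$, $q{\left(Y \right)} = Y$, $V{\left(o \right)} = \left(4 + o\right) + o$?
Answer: $- \frac{15308}{7307} + \frac{178 \sqrt{89}}{7307} \approx -1.8652$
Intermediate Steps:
$V{\left(o \right)} = 4 + 2 o$
$p = -26$ ($p = -22 - \left(4 + 2 \cdot 0\right) = -22 - \left(4 + 0\right) = -22 - 4 = -26$)
$d{\left(H \right)} = H + \sqrt{3 + H}$ ($d{\left(H \right)} = \sqrt{H + 3} + H = \sqrt{3 + H} + H = H + \sqrt{3 + H}$)
$\frac{v{\left(7 \right)} p + 4}{d{\left(86 \right)}} = \frac{7 \left(-26\right) + 4}{86 + \sqrt{3 + 86}} = \frac{-182 + 4}{86 + \sqrt{89}} = - \frac{178}{86 + \sqrt{89}}$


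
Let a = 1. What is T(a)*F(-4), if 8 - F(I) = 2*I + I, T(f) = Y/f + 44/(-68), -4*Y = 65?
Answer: -5745/17 ≈ -337.94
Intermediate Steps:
Y = -65/4 (Y = -¼*65 = -65/4 ≈ -16.250)
T(f) = -11/17 - 65/(4*f) (T(f) = -65/(4*f) + 44/(-68) = -65/(4*f) + 44*(-1/68) = -65/(4*f) - 11/17 = -11/17 - 65/(4*f))
F(I) = 8 - 3*I (F(I) = 8 - (2*I + I) = 8 - 3*I)
T(a)*F(-4) = ((1/68)*(-1105 - 44*1)/1)*(8 - 3*(-4)) = ((1/68)*1*(-1105 - 44))*(8 + 12) = ((1/68)*1*(-1149))*20 = -1149/68*20 = -5745/17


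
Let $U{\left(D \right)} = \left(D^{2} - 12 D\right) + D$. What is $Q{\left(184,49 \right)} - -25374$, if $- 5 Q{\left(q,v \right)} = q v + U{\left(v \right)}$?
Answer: $\frac{115992}{5} \approx 23198.0$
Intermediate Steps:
$U{\left(D \right)} = D^{2} - 11 D$
$Q{\left(q,v \right)} = - \frac{q v}{5} - \frac{v \left(-11 + v\right)}{5}$ ($Q{\left(q,v \right)} = - \frac{q v + v \left(-11 + v\right)}{5} = - \frac{q v}{5} - \frac{v \left(-11 + v\right)}{5}$)
$Q{\left(184,49 \right)} - -25374 = \frac{1}{5} \cdot 49 \left(11 - 184 - 49\right) - -25374 = \frac{1}{5} \cdot 49 \left(11 - 184 - 49\right) + 25374 = \frac{1}{5} \cdot 49 \left(-222\right) + 25374 = - \frac{10878}{5} + 25374 = \frac{115992}{5}$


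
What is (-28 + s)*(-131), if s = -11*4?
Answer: 9432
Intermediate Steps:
s = -44
(-28 + s)*(-131) = (-28 - 44)*(-131) = -72*(-131) = 9432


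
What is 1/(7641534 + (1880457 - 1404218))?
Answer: 1/8117773 ≈ 1.2319e-7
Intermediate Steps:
1/(7641534 + (1880457 - 1404218)) = 1/(7641534 + 476239) = 1/8117773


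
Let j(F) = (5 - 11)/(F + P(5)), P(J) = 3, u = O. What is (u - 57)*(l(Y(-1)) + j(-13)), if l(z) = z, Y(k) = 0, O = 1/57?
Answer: -3248/95 ≈ -34.189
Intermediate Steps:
O = 1/57 ≈ 0.017544
u = 1/57 ≈ 0.017544
j(F) = -6/(3 + F) (j(F) = (5 - 11)/(F + 3) = -6/(3 + F))
(u - 57)*(l(Y(-1)) + j(-13)) = (1/57 - 57)*(0 - 6/(3 - 13)) = -3248*(0 - 6/(-10))/57 = -3248*(0 - 6*(-⅒))/57 = -3248*(0 + ⅗)/57 = -3248/57*⅗ = -3248/95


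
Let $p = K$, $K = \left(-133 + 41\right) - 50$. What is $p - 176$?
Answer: $-318$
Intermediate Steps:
$K = -142$ ($K = -92 - 50 = -142$)
$p = -142$
$p - 176 = -142 - 176 = -318$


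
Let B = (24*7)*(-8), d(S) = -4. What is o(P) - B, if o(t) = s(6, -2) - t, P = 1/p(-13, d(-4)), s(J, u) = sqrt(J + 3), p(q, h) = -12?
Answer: 16165/12 ≈ 1347.1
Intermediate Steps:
s(J, u) = sqrt(3 + J)
P = -1/12 (P = 1/(-12) = -1/12 ≈ -0.083333)
o(t) = 3 - t (o(t) = sqrt(3 + 6) - t = sqrt(9) - t = 3 - t)
B = -1344 (B = 168*(-8) = -1344)
o(P) - B = (3 - 1*(-1/12)) - 1*(-1344) = (3 + 1/12) + 1344 = 37/12 + 1344 = 16165/12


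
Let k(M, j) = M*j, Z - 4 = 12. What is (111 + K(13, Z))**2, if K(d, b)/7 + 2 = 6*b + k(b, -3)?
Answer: 187489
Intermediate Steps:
Z = 16 (Z = 4 + 12 = 16)
K(d, b) = -14 + 21*b (K(d, b) = -14 + 7*(6*b + b*(-3)) = -14 + 7*(6*b - 3*b) = -14 + 7*(3*b) = -14 + 21*b)
(111 + K(13, Z))**2 = (111 + (-14 + 21*16))**2 = (111 + (-14 + 336))**2 = (111 + 322)**2 = 433**2 = 187489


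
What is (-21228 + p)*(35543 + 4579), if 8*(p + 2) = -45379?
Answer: -4317508359/4 ≈ -1.0794e+9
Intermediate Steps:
p = -45395/8 (p = -2 + (1/8)*(-45379) = -2 - 45379/8 = -45395/8 ≈ -5674.4)
(-21228 + p)*(35543 + 4579) = (-21228 - 45395/8)*(35543 + 4579) = -215219/8*40122 = -4317508359/4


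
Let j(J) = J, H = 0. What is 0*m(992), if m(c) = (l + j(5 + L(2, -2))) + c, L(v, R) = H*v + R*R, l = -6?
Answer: 0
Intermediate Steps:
L(v, R) = R**2 (L(v, R) = 0*v + R*R = 0 + R**2 = R**2)
m(c) = 3 + c (m(c) = (-6 + (5 + (-2)**2)) + c = (-6 + (5 + 4)) + c = (-6 + 9) + c = 3 + c)
0*m(992) = 0*(3 + 992) = 0*995 = 0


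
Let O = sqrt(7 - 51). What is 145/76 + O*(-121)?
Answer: 145/76 - 242*I*sqrt(11) ≈ 1.9079 - 802.62*I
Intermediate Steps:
O = 2*I*sqrt(11) (O = sqrt(-44) = 2*I*sqrt(11) ≈ 6.6332*I)
145/76 + O*(-121) = 145/76 + (2*I*sqrt(11))*(-121) = 145*(1/76) - 242*I*sqrt(11) = 145/76 - 242*I*sqrt(11)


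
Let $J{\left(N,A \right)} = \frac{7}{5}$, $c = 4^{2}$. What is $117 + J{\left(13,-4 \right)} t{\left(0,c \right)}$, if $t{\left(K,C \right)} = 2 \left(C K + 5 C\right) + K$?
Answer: $341$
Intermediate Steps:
$c = 16$
$t{\left(K,C \right)} = K + 10 C + 2 C K$ ($t{\left(K,C \right)} = 2 \left(5 C + C K\right) + K = \left(10 C + 2 C K\right) + K = K + 10 C + 2 C K$)
$J{\left(N,A \right)} = \frac{7}{5}$ ($J{\left(N,A \right)} = 7 \cdot \frac{1}{5} = \frac{7}{5}$)
$117 + J{\left(13,-4 \right)} t{\left(0,c \right)} = 117 + \frac{7 \left(0 + 10 \cdot 16 + 2 \cdot 16 \cdot 0\right)}{5} = 117 + \frac{7 \left(0 + 160 + 0\right)}{5} = 117 + \frac{7}{5} \cdot 160 = 117 + 224 = 341$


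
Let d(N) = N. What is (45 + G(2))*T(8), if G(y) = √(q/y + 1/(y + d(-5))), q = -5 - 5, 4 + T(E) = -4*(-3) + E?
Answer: 720 + 64*I*√3/3 ≈ 720.0 + 36.95*I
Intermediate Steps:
T(E) = 8 + E (T(E) = -4 + (-4*(-3) + E) = -4 + (12 + E) = 8 + E)
q = -10
G(y) = √(1/(-5 + y) - 10/y) (G(y) = √(-10/y + 1/(y - 5)) = √(-10/y + 1/(-5 + y)) = √(1/(-5 + y) - 10/y))
(45 + G(2))*T(8) = (45 + √((50 - 9*2)/(2*(-5 + 2))))*(8 + 8) = (45 + √((½)*(50 - 18)/(-3)))*16 = (45 + √((½)*(-⅓)*32))*16 = (45 + √(-16/3))*16 = (45 + 4*I*√3/3)*16 = 720 + 64*I*√3/3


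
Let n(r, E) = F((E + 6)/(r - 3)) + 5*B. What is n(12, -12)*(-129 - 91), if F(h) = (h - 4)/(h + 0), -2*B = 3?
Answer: 110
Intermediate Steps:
B = -3/2 (B = -1/2*3 = -3/2 ≈ -1.5000)
F(h) = (-4 + h)/h
n(r, E) = -15/2 + (-4 + (6 + E)/(-3 + r))*(-3 + r)/(6 + E) (n(r, E) = (-4 + (E + 6)/(r - 3))/(((E + 6)/(r - 3))) + 5*(-3/2) = (-4 + (6 + E)/(-3 + r))/(((6 + E)/(-3 + r))) - 15/2 = ((-3 + r)/(6 + E))*(-4 + (6 + E)/(-3 + r)) - 15/2 = (-4 + (6 + E)/(-3 + r))*(-3 + r)/(6 + E) - 15/2 = -15/2 + (-4 + (6 + E)/(-3 + r))*(-3 + r)/(6 + E))
n(12, -12)*(-129 - 91) = ((-54 - 13*(-12) - 8*12)/(2*(6 - 12)))*(-129 - 91) = ((1/2)*(-54 + 156 - 96)/(-6))*(-220) = ((1/2)*(-1/6)*6)*(-220) = -1/2*(-220) = 110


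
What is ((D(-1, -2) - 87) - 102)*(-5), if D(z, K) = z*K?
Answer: 935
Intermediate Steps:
D(z, K) = K*z
((D(-1, -2) - 87) - 102)*(-5) = ((-2*(-1) - 87) - 102)*(-5) = ((2 - 87) - 102)*(-5) = (-85 - 102)*(-5) = -187*(-5) = 935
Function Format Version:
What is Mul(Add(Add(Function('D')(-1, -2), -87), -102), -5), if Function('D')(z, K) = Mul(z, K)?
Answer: 935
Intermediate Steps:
Function('D')(z, K) = Mul(K, z)
Mul(Add(Add(Function('D')(-1, -2), -87), -102), -5) = Mul(Add(Add(Mul(-2, -1), -87), -102), -5) = Mul(Add(Add(2, -87), -102), -5) = Mul(Add(-85, -102), -5) = Mul(-187, -5) = 935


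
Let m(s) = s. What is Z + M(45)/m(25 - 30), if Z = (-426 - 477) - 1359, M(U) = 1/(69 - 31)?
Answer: -429781/190 ≈ -2262.0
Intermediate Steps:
M(U) = 1/38
Z = -2262 (Z = -903 - 1359 = -2262)
Z + M(45)/m(25 - 30) = -2262 + 1/(38*(25 - 30)) = -2262 + (1/38)/(-5) = -2262 + (1/38)*(-1/5) = -2262 - 1/190 = -429781/190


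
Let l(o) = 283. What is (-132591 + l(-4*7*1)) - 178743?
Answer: -311051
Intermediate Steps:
(-132591 + l(-4*7*1)) - 178743 = (-132591 + 283) - 178743 = -132308 - 178743 = -311051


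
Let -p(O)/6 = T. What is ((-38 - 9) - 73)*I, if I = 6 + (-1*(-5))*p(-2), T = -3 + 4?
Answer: 2880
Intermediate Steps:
T = 1
p(O) = -6 (p(O) = -6*1 = -6)
I = -24 (I = 6 - 1*(-5)*(-6) = 6 + 5*(-6) = 6 - 30 = -24)
((-38 - 9) - 73)*I = ((-38 - 9) - 73)*(-24) = (-47 - 73)*(-24) = -120*(-24) = 2880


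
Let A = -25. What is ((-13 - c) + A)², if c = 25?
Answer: 3969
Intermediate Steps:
((-13 - c) + A)² = ((-13 - 1*25) - 25)² = ((-13 - 25) - 25)² = (-38 - 25)² = (-63)² = 3969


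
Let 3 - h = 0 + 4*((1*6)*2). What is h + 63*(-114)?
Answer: -7227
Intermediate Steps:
h = -45 (h = 3 - (0 + 4*((1*6)*2)) = 3 - (0 + 4*(6*2)) = 3 - (0 + 4*12) = 3 - (0 + 48) = 3 - 1*48 = 3 - 48 = -45)
h + 63*(-114) = -45 + 63*(-114) = -45 - 7182 = -7227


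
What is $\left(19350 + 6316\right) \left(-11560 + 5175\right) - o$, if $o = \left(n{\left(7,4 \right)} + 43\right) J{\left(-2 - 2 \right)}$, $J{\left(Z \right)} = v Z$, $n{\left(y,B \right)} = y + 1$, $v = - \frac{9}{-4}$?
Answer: $-163876951$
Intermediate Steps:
$v = \frac{9}{4}$ ($v = \left(-9\right) \left(- \frac{1}{4}\right) = \frac{9}{4} \approx 2.25$)
$n{\left(y,B \right)} = 1 + y$
$J{\left(Z \right)} = \frac{9 Z}{4}$
$o = -459$ ($o = \left(\left(1 + 7\right) + 43\right) \frac{9 \left(-2 - 2\right)}{4} = \left(8 + 43\right) \frac{9 \left(-2 - 2\right)}{4} = 51 \cdot \frac{9}{4} \left(-4\right) = 51 \left(-9\right) = -459$)
$\left(19350 + 6316\right) \left(-11560 + 5175\right) - o = \left(19350 + 6316\right) \left(-11560 + 5175\right) - -459 = 25666 \left(-6385\right) + 459 = -163877410 + 459 = -163876951$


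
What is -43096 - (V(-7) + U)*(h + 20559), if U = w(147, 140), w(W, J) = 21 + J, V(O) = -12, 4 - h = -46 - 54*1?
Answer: -3121883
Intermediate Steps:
h = 104 (h = 4 - (-46 - 54*1) = 4 - (-46 - 54) = 4 - 1*(-100) = 4 + 100 = 104)
U = 161 (U = 21 + 140 = 161)
-43096 - (V(-7) + U)*(h + 20559) = -43096 - (-12 + 161)*(104 + 20559) = -43096 - 149*20663 = -43096 - 1*3078787 = -43096 - 3078787 = -3121883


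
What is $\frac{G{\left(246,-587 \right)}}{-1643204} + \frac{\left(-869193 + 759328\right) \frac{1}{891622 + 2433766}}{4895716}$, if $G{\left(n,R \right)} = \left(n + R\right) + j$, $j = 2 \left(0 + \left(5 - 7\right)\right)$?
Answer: $\frac{200588322372725}{955414864549537744} \approx 0.00020995$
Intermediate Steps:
$j = -4$ ($j = 2 \left(0 + \left(5 - 7\right)\right) = 2 \left(0 - 2\right) = 2 \left(-2\right) = -4$)
$G{\left(n,R \right)} = -4 + R + n$ ($G{\left(n,R \right)} = \left(n + R\right) - 4 = \left(R + n\right) - 4 = -4 + R + n$)
$\frac{G{\left(246,-587 \right)}}{-1643204} + \frac{\left(-869193 + 759328\right) \frac{1}{891622 + 2433766}}{4895716} = \frac{-4 - 587 + 246}{-1643204} + \frac{\left(-869193 + 759328\right) \frac{1}{891622 + 2433766}}{4895716} = \left(-345\right) \left(- \frac{1}{1643204}\right) + - \frac{109865}{3325388} \cdot \frac{1}{4895716} = \frac{345}{1643204} + \left(-109865\right) \frac{1}{3325388} \cdot \frac{1}{4895716} = \frac{345}{1643204} - \frac{15695}{2325736462544} = \frac{200588322372725}{955414864549537744}$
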